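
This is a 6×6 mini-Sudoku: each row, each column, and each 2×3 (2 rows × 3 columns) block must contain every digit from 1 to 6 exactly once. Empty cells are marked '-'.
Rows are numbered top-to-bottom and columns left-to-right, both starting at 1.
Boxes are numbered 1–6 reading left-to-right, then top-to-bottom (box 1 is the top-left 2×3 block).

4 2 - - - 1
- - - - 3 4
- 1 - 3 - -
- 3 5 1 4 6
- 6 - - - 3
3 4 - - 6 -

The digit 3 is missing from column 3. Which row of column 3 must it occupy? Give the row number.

Consider where 3 can go in column 3.
R2C3 is out (row 2 already has a 3).
R3C3 is out (row 3 already has a 3).
R5C3 is out (row 5 already has a 3).
R6C3 is out (row 6 already has a 3).
So the only cell in column 3 that can hold 3 is R1C3.
That is row 1.

1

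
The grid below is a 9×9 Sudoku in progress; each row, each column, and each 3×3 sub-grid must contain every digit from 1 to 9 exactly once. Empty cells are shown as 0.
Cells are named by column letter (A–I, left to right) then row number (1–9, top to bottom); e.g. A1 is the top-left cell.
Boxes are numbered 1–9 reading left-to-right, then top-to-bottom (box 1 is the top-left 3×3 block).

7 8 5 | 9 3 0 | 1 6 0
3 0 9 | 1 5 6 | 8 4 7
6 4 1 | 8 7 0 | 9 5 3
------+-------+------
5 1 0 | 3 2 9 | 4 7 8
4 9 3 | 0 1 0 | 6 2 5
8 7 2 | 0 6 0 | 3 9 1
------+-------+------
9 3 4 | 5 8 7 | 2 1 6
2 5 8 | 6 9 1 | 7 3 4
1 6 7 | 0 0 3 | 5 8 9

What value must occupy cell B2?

2

Row 2 already contains {1, 3, 4, 5, 6, 7, 8, 9}.
Column B already contains {1, 3, 4, 5, 6, 7, 8, 9}.
Its 3×3 block (box 1) already contains {1, 3, 4, 5, 6, 7, 8, 9}.
The only value from 1–9 not eliminated is 2, so B2 = 2.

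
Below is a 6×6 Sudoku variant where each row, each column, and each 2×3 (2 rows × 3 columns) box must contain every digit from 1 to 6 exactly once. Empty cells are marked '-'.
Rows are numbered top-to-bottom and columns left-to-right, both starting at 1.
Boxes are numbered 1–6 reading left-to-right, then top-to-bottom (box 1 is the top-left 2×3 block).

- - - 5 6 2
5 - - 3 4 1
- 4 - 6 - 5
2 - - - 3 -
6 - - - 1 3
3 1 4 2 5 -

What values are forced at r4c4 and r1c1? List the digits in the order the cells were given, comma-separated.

For r4c4:
  Consider where 1 can go in box 4.
  r3c5 is out (column 5 already has a 1).
  r4c6 is out (column 6 already has a 1).
  So the only cell in box 4 that can hold 1 is r4c4.
  So r4c4 = 1.
For r1c1:
  Consider where 4 can go in row 1.
  r1c2 is out (column 2 already has a 4).
  r1c3 is out (column 3 already has a 4).
  So the only cell in row 1 that can hold 4 is r1c1.
  So r1c1 = 4.

1,4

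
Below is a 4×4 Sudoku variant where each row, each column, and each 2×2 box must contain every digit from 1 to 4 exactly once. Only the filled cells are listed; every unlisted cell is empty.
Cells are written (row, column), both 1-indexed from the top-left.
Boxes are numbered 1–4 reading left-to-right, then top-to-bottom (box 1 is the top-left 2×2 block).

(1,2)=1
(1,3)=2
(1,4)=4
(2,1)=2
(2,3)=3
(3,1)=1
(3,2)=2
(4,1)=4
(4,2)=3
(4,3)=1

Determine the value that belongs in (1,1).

Row 1 already contains {1, 2, 4}.
Column 1 already contains {1, 2, 4}.
Its 2×2 block (box 1) already contains {1, 2}.
The only value from 1–4 not eliminated is 3, so (1,1) = 3.

3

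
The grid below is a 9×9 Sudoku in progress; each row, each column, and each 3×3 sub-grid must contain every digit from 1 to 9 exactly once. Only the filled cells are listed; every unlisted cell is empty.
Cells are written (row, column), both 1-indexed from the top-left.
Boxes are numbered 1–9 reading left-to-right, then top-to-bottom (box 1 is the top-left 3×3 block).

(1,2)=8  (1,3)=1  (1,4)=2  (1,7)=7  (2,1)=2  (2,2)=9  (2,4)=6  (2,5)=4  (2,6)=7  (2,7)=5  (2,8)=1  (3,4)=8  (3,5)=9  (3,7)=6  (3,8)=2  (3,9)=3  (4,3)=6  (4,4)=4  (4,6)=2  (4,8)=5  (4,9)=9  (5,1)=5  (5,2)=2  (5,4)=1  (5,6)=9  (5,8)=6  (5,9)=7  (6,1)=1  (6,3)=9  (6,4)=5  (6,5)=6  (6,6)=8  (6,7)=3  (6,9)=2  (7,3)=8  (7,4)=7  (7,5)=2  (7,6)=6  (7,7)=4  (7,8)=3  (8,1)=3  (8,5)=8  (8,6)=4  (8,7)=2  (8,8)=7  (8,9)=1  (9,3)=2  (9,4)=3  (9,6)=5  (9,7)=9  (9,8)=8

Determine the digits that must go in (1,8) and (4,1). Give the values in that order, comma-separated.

9,8

For (1,8):
  Consider where 9 can go in column 8.
  (6,8) is out (row 6 already has a 9).
  So the only cell in column 8 that can hold 9 is (1,8).
  So (1,8) = 9.
For (4,1):
  Consider where 8 can go in column 1.
  (1,1) is out (row 1 already has a 8).
  (3,1) is out (row 3 already has a 8).
  (7,1) is out (row 7 already has a 8).
  (9,1) is out (row 9 already has a 8).
  So the only cell in column 1 that can hold 8 is (4,1).
  So (4,1) = 8.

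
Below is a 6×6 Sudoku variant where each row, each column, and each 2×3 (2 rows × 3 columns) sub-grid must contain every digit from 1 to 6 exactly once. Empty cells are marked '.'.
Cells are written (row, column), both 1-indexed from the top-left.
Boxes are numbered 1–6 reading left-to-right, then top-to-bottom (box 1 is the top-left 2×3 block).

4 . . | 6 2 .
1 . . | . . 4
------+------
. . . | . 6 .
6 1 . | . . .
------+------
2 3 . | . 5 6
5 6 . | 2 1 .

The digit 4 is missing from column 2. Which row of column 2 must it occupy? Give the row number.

Consider where 4 can go in column 2.
(1,2) is out (row 1 already has a 4).
(2,2) is out (row 2 already has a 4).
So the only cell in column 2 that can hold 4 is (3,2).
That is row 3.

3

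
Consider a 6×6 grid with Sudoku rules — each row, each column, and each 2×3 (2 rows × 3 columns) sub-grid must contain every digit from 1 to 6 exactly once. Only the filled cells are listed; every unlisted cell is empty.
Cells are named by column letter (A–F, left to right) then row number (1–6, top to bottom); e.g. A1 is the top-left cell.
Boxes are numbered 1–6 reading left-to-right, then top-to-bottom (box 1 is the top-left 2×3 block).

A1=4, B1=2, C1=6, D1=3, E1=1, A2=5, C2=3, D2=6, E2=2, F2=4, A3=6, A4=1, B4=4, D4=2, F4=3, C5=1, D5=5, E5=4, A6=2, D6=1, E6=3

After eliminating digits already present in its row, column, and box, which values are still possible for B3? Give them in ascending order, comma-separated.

Row 3 already contains {6}.
Column B already contains {2, 4}.
Its 2×3 block (box 3) already contains {1, 4, 6}.
Removing those from 1–6 leaves {3, 5} as the candidates for B3.

3,5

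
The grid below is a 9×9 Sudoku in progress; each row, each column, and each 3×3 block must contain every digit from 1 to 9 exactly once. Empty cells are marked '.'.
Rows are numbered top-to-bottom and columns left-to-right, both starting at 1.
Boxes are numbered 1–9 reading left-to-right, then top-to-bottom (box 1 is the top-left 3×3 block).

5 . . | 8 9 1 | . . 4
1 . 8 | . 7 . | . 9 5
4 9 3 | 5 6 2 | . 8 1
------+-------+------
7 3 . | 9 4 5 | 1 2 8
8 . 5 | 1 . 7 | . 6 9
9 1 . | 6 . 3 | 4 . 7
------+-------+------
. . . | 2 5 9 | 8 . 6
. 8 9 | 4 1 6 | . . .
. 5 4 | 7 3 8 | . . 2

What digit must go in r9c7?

9

Row 9 already contains {2, 3, 4, 5, 7, 8}.
Column 7 already contains {1, 4, 8}.
Its 3×3 block (box 9) already contains {2, 6, 8}.
The only value from 1–9 not eliminated is 9, so r9c7 = 9.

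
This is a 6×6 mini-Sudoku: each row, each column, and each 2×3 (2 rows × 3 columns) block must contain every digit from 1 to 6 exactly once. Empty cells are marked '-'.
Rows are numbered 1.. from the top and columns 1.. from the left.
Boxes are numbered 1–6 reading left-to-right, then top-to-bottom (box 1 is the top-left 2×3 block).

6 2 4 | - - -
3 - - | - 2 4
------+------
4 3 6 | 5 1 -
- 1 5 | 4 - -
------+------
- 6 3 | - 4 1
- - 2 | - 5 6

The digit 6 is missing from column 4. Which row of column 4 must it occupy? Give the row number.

Consider where 6 can go in column 4.
row 1, column 4 is out (row 1 already has a 6).
row 5, column 4 is out (row 5 already has a 6).
row 6, column 4 is out (row 6 already has a 6).
So the only cell in column 4 that can hold 6 is row 2, column 4.
That is row 2.

2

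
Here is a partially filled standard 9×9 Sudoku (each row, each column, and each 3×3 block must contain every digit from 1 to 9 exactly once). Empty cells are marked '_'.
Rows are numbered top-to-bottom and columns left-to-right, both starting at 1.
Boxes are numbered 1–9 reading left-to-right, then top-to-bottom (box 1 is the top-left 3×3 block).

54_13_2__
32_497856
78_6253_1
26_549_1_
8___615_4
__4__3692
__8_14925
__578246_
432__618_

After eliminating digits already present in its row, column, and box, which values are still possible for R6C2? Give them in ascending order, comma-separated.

1,5,7

Row 6 already contains {2, 3, 4, 6, 9}.
Column 2 already contains {2, 3, 4, 6, 8}.
Its 3×3 block (box 4) already contains {2, 4, 6, 8}.
Removing those from 1–9 leaves {1, 5, 7} as the candidates for R6C2.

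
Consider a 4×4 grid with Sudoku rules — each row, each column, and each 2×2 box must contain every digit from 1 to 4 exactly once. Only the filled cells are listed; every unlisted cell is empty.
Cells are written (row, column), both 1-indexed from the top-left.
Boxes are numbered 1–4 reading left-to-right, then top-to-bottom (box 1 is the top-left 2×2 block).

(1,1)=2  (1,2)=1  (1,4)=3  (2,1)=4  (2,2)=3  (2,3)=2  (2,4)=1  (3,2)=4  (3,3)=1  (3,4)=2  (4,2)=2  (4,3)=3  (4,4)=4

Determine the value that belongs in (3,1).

3

Row 3 already contains {1, 2, 4}.
Column 1 already contains {2, 4}.
Its 2×2 block (box 3) already contains {2, 4}.
The only value from 1–4 not eliminated is 3, so (3,1) = 3.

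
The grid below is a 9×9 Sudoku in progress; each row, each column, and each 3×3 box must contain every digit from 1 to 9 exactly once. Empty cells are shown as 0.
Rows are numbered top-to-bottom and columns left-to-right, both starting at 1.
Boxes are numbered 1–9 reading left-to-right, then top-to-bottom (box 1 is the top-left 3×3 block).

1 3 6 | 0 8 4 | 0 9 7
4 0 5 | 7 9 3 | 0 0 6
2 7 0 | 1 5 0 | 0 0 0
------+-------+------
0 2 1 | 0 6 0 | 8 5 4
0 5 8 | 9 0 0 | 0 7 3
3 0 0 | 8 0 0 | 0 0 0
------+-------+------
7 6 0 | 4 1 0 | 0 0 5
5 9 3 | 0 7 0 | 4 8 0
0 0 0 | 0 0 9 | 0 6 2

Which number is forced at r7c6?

Cell r7c6 itself could take any of {2, 8} by direct elimination.
Consider where 8 can go in row 7.
r7c3 is out (column 3 already has a 8).
r7c7 is out (column 7 already has a 8).
r7c8 is out (column 8 already has a 8).
So the only cell in row 7 that can hold 8 is r7c6.
Therefore r7c6 = 8.

8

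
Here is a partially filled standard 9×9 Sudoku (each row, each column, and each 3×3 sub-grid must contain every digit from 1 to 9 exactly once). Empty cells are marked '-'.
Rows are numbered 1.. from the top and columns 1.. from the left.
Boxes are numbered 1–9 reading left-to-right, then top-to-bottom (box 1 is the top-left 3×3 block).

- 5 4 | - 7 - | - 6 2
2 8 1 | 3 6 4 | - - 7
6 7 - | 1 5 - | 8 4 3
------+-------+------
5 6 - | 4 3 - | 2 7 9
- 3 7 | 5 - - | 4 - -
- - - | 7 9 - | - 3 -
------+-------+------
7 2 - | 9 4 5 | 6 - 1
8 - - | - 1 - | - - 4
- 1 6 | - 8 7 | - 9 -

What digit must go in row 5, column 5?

2

Row 5 already contains {3, 4, 5, 7}.
Column 5 already contains {1, 3, 4, 5, 6, 7, 8, 9}.
Its 3×3 block (box 5) already contains {3, 4, 5, 7, 9}.
The only value from 1–9 not eliminated is 2, so row 5, column 5 = 2.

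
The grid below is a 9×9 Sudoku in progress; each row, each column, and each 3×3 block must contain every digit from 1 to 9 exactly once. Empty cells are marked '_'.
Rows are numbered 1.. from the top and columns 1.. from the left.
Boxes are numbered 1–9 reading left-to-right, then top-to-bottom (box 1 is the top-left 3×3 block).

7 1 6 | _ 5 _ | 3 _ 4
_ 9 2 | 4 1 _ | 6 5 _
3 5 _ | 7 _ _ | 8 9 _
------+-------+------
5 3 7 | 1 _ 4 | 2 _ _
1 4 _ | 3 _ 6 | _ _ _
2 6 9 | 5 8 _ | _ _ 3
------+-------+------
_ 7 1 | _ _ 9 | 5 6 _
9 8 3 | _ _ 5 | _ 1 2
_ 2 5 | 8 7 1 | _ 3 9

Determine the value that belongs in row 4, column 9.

6

Cell row 4, column 9 itself could take any of {6, 8} by direct elimination.
Consider where 6 can go in column 9.
row 2, column 9 is out (row 2 already has a 6).
row 3, column 9 is out (box 3 already has a 6).
row 5, column 9 is out (row 5 already has a 6).
row 7, column 9 is out (row 7 already has a 6).
So the only cell in column 9 that can hold 6 is row 4, column 9.
Therefore row 4, column 9 = 6.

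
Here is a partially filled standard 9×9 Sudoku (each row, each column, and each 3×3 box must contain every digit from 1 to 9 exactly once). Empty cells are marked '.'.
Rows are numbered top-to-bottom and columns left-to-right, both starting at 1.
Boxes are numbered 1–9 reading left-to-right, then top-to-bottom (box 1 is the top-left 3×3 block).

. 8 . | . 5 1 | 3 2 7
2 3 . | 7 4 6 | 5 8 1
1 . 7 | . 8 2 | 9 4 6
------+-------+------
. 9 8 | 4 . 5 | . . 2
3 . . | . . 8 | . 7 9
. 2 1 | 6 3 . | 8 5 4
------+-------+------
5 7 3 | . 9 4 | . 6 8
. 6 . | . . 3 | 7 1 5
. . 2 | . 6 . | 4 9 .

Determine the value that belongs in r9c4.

Cell r9c4 itself could take any of {1, 5, 8} by direct elimination.
Consider where 5 can go in box 8.
r7c4 is out (row 7 already has a 5).
r8c4 is out (row 8 already has a 5).
r8c5 is out (row 8 already has a 5).
r9c6 is out (column 6 already has a 5).
So the only cell in box 8 that can hold 5 is r9c4.
Therefore r9c4 = 5.

5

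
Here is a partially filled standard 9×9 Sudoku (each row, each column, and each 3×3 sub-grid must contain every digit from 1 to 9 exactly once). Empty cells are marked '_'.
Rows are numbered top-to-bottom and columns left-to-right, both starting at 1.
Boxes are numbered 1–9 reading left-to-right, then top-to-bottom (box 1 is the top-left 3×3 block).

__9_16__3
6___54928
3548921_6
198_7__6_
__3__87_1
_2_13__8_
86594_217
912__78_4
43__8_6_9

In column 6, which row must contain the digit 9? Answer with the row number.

Consider where 9 can go in column 6.
R4C6 is out (row 4 already has a 9).
R7C6 is out (row 7 already has a 9).
R9C6 is out (row 9 already has a 9).
So the only cell in column 6 that can hold 9 is R6C6.
That is row 6.

6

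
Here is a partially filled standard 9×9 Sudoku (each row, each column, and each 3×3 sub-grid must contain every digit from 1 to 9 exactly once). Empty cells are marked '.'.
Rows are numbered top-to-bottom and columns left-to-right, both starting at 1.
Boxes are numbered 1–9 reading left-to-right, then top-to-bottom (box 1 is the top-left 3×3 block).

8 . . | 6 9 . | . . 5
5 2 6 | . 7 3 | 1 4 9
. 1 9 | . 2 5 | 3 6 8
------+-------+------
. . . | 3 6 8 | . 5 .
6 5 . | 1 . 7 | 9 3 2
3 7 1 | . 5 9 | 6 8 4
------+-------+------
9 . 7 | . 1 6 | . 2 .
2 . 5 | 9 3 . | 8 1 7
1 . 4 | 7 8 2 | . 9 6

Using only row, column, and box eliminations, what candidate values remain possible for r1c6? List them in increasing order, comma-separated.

Row 1 already contains {5, 6, 8, 9}.
Column 6 already contains {2, 3, 5, 6, 7, 8, 9}.
Its 3×3 block (box 2) already contains {2, 3, 5, 6, 7, 9}.
Removing those from 1–9 leaves {1, 4} as the candidates for r1c6.

1,4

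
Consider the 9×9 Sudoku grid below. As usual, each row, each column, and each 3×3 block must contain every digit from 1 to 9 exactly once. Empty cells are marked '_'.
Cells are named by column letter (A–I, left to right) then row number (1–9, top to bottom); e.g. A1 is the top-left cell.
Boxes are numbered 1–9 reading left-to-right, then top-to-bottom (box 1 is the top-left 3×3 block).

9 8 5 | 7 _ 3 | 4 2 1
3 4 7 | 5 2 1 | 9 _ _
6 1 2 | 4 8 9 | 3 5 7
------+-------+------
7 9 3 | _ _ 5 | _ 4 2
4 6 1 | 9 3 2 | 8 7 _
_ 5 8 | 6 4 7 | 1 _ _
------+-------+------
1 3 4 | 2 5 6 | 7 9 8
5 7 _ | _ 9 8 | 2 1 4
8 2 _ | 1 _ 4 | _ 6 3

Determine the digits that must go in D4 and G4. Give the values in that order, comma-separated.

8,6

For D4:
  Row 4 already contains {2, 3, 4, 5, 7, 9}.
  Column D already contains {1, 2, 4, 5, 6, 7, 9}.
  Its 3×3 block (box 5) already contains {2, 3, 4, 5, 6, 7, 9}.
  The only value from 1–9 not eliminated is 8, so D4 = 8.
For G4:
  Row 4 already contains {2, 3, 4, 5, 7, 9}.
  Column G already contains {1, 2, 3, 4, 7, 8, 9}.
  Its 3×3 block (box 6) already contains {1, 2, 4, 7, 8}.
  The only value from 1–9 not eliminated is 6, so G4 = 6.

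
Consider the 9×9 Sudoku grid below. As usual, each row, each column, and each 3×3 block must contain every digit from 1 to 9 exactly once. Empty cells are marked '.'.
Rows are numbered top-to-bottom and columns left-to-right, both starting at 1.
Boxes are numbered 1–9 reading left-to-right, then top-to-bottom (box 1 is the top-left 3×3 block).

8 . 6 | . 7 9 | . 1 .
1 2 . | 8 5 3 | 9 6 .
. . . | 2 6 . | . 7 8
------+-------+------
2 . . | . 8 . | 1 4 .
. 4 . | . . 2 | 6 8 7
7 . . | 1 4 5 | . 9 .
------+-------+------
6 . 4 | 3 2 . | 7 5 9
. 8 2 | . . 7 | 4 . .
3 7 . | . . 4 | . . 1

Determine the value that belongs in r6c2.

Cell r6c2 itself could take any of {3, 6} by direct elimination.
Consider where 6 can go in row 6.
r6c3 is out (column 3 already has a 6).
r6c7 is out (column 7 already has a 6).
r6c9 is out (box 6 already has a 6).
So the only cell in row 6 that can hold 6 is r6c2.
Therefore r6c2 = 6.

6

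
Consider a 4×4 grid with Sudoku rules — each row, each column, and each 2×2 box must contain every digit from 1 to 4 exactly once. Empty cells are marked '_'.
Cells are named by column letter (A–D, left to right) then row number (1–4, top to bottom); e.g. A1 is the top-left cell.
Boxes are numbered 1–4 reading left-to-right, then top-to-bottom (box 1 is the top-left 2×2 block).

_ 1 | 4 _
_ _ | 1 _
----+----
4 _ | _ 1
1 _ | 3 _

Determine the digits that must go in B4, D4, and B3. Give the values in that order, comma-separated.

2,4,3

For B4:
  Row 4 already contains {1, 3}.
  Column B already contains {1}.
  Its 2×2 block (box 3) already contains {1, 4}.
  The only value from 1–4 not eliminated is 2, so B4 = 2.
For D4:
  Consider where 4 can go in box 4.
  C3 is out (row 3 already has a 4).
  So the only cell in box 4 that can hold 4 is D4.
  So D4 = 4.
For B3:
  Consider where 3 can go in row 3.
  C3 is out (column C already has a 3).
  So the only cell in row 3 that can hold 3 is B3.
  So B3 = 3.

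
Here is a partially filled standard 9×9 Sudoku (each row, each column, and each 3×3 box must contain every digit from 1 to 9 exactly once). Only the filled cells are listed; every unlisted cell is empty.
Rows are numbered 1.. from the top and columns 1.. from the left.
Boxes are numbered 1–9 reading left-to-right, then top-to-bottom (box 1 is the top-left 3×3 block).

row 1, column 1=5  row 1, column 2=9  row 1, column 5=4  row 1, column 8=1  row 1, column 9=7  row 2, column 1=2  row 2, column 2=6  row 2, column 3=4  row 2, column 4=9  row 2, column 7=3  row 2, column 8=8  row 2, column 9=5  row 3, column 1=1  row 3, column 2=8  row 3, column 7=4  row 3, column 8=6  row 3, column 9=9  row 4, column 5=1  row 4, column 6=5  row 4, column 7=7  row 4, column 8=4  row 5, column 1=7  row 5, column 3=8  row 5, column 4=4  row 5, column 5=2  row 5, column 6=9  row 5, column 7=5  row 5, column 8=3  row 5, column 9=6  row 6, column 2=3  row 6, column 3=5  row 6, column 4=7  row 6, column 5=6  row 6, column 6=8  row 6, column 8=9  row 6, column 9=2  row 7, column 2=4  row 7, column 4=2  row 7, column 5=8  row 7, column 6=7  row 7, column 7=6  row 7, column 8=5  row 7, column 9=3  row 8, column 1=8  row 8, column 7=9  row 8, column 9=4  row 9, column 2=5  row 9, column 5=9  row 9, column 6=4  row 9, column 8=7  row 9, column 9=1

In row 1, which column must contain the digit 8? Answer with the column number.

4

Consider where 8 can go in row 1.
row 1, column 3 is out (column 3 already has a 8).
row 1, column 6 is out (column 6 already has a 8).
row 1, column 7 is out (box 3 already has a 8).
So the only cell in row 1 that can hold 8 is row 1, column 4.
That is column 4.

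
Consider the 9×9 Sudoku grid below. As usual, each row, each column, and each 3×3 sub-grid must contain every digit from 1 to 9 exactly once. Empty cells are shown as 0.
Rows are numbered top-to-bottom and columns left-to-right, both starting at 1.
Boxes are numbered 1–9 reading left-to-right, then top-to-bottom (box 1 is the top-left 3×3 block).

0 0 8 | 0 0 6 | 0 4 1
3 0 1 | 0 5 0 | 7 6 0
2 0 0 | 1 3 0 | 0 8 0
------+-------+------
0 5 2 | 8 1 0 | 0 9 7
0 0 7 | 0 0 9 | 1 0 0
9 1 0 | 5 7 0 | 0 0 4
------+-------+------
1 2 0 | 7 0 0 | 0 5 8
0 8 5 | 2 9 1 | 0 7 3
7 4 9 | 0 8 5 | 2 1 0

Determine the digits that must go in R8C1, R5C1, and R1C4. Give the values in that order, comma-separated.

6,8,9

For R8C1:
  Row 8 already contains {1, 2, 3, 5, 7, 8, 9}.
  Column 1 already contains {1, 2, 3, 7, 9}.
  Its 3×3 block (box 7) already contains {1, 2, 4, 5, 7, 8, 9}.
  The only value from 1–9 not eliminated is 6, so R8C1 = 6.
For R5C1:
  Consider where 8 can go in row 5.
  R5C2 is out (column 2 already has a 8).
  R5C4 is out (column 4 already has a 8).
  R5C5 is out (column 5 already has a 8).
  R5C8 is out (column 8 already has a 8).
  R5C9 is out (column 9 already has a 8).
  So the only cell in row 5 that can hold 8 is R5C1.
  So R5C1 = 8.
For R1C4:
  Row 1 already contains {1, 4, 6, 8}.
  Column 4 already contains {1, 2, 5, 7, 8}.
  Its 3×3 block (box 2) already contains {1, 3, 5, 6}.
  The only value from 1–9 not eliminated is 9, so R1C4 = 9.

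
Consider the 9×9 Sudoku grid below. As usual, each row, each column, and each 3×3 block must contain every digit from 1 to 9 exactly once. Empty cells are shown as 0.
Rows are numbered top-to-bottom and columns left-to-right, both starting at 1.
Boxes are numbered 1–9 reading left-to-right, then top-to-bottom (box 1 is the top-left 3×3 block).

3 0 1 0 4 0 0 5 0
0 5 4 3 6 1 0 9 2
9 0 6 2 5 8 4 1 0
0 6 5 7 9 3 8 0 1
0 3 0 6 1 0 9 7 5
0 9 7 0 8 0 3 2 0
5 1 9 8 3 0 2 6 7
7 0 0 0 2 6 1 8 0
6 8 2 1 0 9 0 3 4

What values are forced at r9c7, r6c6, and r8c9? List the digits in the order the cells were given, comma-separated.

5,5,9

For r9c7:
  Row 9 already contains {1, 2, 3, 4, 6, 8, 9}.
  Column 7 already contains {1, 2, 3, 4, 8, 9}.
  Its 3×3 block (box 9) already contains {1, 2, 3, 4, 6, 7, 8}.
  The only value from 1–9 not eliminated is 5, so r9c7 = 5.
For r6c6:
  Consider where 5 can go in column 6.
  r1c6 is out (row 1 already has a 5).
  r5c6 is out (row 5 already has a 5).
  r7c6 is out (row 7 already has a 5).
  So the only cell in column 6 that can hold 5 is r6c6.
  So r6c6 = 5.
For r8c9:
  Row 8 already contains {1, 2, 6, 7, 8}.
  Column 9 already contains {1, 2, 4, 5, 7}.
  Its 3×3 block (box 9) already contains {1, 2, 3, 4, 6, 7, 8}.
  The only value from 1–9 not eliminated is 9, so r8c9 = 9.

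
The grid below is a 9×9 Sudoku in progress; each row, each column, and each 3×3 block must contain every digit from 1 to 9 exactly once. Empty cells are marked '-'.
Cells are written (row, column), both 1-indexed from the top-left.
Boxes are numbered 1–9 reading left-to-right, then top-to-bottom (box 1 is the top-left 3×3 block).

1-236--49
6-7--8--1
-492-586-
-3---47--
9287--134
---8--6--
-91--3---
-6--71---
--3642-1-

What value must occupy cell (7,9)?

6

Cell (7,9) itself could take any of {2, 5, 6, 7, 8} by direct elimination.
Consider where 6 can go in box 9.
(7,7) is out (column 7 already has a 6). (7,8) is out (column 8 already has a 6). (8,7) is out (row 8 already has a 6). (8,8) is out (row 8 already has a 6). The remaining empty cells in box 9 are similarly blocked.
So the only cell in box 9 that can hold 6 is (7,9).
Therefore (7,9) = 6.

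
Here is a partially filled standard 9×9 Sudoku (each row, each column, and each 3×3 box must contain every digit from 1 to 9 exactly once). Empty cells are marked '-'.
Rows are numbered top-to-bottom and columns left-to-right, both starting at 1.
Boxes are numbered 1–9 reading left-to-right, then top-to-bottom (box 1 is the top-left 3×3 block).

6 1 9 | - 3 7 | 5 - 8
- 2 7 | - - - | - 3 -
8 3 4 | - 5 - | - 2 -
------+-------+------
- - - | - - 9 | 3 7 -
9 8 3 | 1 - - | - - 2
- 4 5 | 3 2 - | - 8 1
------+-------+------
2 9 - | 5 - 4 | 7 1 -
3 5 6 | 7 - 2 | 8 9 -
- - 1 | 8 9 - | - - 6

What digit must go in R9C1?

Cell R9C1 itself could take any of {4, 7} by direct elimination.
Consider where 4 can go in box 7.
R7C3 is out (row 7 already has a 4).
R9C2 is out (column 2 already has a 4).
So the only cell in box 7 that can hold 4 is R9C1.
Therefore R9C1 = 4.

4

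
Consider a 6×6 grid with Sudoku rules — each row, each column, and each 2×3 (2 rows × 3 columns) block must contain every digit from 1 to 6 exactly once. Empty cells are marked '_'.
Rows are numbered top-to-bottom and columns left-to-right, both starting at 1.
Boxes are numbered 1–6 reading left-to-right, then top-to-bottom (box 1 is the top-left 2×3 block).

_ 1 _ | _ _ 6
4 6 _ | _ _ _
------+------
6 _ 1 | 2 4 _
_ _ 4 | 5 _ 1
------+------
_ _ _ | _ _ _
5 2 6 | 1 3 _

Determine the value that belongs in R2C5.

1

Cell R2C5 itself could take any of {1, 2, 5} by direct elimination.
Consider where 1 can go in box 2.
R1C4 is out (row 1 already has a 1).
R1C5 is out (row 1 already has a 1).
R2C4 is out (column 4 already has a 1).
R2C6 is out (column 6 already has a 1).
So the only cell in box 2 that can hold 1 is R2C5.
Therefore R2C5 = 1.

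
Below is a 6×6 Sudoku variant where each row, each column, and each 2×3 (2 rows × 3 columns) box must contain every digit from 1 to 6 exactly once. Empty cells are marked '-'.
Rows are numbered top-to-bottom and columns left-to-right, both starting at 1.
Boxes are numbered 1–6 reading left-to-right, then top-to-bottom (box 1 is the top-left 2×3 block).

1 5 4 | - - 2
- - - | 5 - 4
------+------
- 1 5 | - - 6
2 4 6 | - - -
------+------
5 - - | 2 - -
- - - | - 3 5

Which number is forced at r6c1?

Cell r6c1 itself could take any of {4, 6} by direct elimination.
Consider where 4 can go in column 1.
r2c1 is out (row 2 already has a 4).
r3c1 is out (box 3 already has a 4).
So the only cell in column 1 that can hold 4 is r6c1.
Therefore r6c1 = 4.

4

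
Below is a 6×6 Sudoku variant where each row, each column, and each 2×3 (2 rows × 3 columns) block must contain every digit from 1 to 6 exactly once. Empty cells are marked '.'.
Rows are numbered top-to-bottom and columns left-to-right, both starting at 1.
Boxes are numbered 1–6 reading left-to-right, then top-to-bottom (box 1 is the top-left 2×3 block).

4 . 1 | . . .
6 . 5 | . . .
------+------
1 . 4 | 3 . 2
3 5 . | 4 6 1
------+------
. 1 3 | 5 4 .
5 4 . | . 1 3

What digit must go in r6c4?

Cell r6c4 itself could take any of {2, 6} by direct elimination.
Consider where 2 can go in box 6.
r5c6 is out (column 6 already has a 2).
So the only cell in box 6 that can hold 2 is r6c4.
Therefore r6c4 = 2.

2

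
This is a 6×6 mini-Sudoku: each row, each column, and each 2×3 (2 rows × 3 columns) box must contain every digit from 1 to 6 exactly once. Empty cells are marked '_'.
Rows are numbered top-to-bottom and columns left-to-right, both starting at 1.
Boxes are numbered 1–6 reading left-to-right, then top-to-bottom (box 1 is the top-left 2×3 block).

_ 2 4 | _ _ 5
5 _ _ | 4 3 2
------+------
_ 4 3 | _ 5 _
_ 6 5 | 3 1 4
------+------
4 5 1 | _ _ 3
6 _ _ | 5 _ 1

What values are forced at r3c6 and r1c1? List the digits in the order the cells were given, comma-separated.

For r3c6:
  Row 3 already contains {3, 4, 5}.
  Column 6 already contains {1, 2, 3, 4, 5}.
  Its 2×3 block (box 4) already contains {1, 3, 4, 5}.
  The only value from 1–6 not eliminated is 6, so r3c6 = 6.
For r1c1:
  Consider where 3 can go in row 1.
  r1c4 is out (column 4 already has a 3).
  r1c5 is out (column 5 already has a 3).
  So the only cell in row 1 that can hold 3 is r1c1.
  So r1c1 = 3.

6,3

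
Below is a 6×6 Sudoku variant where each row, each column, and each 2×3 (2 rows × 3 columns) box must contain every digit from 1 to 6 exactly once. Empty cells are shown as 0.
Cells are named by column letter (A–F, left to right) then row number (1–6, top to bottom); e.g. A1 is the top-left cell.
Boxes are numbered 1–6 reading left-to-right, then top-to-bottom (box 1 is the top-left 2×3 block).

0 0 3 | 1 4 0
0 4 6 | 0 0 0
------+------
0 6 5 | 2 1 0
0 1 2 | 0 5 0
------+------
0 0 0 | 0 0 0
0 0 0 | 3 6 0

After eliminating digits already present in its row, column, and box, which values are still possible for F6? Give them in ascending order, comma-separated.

Row 6 already contains {3, 6}.
Column F already contains {}.
Its 2×3 block (box 6) already contains {3, 6}.
Removing those from 1–6 leaves {1, 2, 4, 5} as the candidates for F6.

1,2,4,5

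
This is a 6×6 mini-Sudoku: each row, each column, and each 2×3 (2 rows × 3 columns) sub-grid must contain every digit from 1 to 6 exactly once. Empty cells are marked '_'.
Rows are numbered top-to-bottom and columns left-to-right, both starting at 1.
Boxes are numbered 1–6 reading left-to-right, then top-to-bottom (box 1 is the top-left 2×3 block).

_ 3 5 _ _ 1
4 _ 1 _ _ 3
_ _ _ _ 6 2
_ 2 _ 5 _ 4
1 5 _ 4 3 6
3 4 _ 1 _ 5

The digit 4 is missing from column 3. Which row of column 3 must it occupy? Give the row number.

3

Consider where 4 can go in column 3.
R4C3 is out (row 4 already has a 4).
R5C3 is out (row 5 already has a 4).
R6C3 is out (row 6 already has a 4).
So the only cell in column 3 that can hold 4 is R3C3.
That is row 3.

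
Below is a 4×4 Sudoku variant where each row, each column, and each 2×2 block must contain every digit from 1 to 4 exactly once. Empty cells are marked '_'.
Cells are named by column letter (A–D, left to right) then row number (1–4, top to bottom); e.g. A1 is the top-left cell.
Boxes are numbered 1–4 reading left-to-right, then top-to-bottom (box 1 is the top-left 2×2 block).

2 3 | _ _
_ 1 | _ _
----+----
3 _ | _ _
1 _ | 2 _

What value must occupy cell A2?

4

Row 2 already contains {1}.
Column A already contains {1, 2, 3}.
Its 2×2 block (box 1) already contains {1, 2, 3}.
The only value from 1–4 not eliminated is 4, so A2 = 4.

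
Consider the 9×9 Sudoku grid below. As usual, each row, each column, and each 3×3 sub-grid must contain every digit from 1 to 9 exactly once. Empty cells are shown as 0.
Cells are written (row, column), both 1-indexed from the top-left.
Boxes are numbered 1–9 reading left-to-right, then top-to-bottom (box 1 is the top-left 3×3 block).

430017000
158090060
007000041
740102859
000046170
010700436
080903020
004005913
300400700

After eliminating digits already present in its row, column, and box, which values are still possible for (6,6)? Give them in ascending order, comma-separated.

8,9

Row 6 already contains {1, 3, 4, 6, 7}.
Column 6 already contains {2, 3, 5, 6, 7}.
Its 3×3 block (box 5) already contains {1, 2, 4, 6, 7}.
Removing those from 1–9 leaves {8, 9} as the candidates for (6,6).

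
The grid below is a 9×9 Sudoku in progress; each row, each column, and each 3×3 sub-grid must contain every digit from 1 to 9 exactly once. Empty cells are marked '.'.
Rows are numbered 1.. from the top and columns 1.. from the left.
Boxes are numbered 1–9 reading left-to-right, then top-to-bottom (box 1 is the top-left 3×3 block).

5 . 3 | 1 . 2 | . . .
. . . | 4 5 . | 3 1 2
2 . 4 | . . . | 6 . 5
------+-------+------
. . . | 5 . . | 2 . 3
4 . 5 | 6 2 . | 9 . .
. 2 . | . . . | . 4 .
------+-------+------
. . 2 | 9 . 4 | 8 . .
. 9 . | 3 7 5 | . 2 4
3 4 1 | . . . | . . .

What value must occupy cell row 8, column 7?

1

Row 8 already contains {2, 3, 4, 5, 7, 9}.
Column 7 already contains {2, 3, 6, 8, 9}.
Its 3×3 block (box 9) already contains {2, 4, 8}.
The only value from 1–9 not eliminated is 1, so row 8, column 7 = 1.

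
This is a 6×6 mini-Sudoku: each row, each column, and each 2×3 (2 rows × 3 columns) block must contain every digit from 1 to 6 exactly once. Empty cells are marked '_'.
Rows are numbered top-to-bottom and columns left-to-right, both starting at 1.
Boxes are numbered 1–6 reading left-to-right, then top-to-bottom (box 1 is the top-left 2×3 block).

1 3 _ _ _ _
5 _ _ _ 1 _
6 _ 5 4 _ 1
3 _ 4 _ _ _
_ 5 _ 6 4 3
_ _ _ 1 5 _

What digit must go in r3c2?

Row 3 already contains {1, 4, 5, 6}.
Column 2 already contains {3, 5}.
Its 2×3 block (box 3) already contains {3, 4, 5, 6}.
The only value from 1–6 not eliminated is 2, so r3c2 = 2.

2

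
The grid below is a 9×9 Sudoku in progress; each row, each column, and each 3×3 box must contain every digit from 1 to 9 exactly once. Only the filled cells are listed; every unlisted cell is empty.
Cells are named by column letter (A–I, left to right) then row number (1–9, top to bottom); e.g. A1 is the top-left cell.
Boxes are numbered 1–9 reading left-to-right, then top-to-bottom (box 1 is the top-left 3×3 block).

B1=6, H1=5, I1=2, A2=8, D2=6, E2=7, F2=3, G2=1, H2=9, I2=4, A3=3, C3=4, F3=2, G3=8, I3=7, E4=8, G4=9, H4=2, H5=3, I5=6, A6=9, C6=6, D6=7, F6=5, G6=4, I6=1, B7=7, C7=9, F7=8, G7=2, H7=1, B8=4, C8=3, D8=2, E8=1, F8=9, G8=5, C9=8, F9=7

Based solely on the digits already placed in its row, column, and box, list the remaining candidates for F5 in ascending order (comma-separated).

1,4

Row 5 already contains {3, 6}.
Column F already contains {2, 3, 5, 7, 8, 9}.
Its 3×3 block (box 5) already contains {5, 7, 8}.
Removing those from 1–9 leaves {1, 4} as the candidates for F5.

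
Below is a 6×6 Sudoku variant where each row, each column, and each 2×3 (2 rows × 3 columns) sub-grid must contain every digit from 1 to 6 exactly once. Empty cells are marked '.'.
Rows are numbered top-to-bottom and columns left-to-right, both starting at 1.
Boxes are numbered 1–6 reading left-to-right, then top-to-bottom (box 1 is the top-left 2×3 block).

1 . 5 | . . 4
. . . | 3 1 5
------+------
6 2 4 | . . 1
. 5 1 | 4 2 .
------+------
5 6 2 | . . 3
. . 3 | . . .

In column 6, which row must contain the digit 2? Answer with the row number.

6

Consider where 2 can go in column 6.
r4c6 is out (row 4 already has a 2).
So the only cell in column 6 that can hold 2 is r6c6.
That is row 6.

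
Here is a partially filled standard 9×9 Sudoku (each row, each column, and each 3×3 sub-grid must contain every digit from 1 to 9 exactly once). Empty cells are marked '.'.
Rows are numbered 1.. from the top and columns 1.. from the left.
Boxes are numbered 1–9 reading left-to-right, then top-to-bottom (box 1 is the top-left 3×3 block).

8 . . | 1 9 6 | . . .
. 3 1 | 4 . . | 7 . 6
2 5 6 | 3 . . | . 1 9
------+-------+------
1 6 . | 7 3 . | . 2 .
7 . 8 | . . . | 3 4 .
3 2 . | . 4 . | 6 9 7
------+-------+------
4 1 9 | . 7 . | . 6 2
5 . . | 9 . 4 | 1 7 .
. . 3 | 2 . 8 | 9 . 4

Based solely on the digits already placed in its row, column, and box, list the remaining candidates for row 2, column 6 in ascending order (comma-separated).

Row 2 already contains {1, 3, 4, 6, 7}.
Column 6 already contains {4, 6, 8}.
Its 3×3 block (box 2) already contains {1, 3, 4, 6, 9}.
Removing those from 1–9 leaves {2, 5} as the candidates for row 2, column 6.

2,5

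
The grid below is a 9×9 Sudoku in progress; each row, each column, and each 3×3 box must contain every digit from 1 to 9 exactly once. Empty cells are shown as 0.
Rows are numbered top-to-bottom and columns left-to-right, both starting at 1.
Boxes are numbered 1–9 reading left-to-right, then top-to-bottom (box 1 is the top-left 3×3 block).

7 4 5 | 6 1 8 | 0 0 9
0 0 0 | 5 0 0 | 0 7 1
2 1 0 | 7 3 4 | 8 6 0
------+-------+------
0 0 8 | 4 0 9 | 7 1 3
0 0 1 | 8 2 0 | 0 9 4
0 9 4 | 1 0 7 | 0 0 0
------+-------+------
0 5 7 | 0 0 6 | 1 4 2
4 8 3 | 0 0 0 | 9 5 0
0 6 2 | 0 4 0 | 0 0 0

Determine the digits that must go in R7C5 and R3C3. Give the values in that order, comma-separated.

For R7C5:
  Consider where 8 can go in box 8.
  R7C4 is out (column 4 already has a 8). R8C4 is out (row 8 already has a 8). R8C5 is out (row 8 already has a 8). R8C6 is out (row 8 already has a 8). The remaining empty cells in box 8 are similarly blocked.
  So the only cell in box 8 that can hold 8 is R7C5.
  So R7C5 = 8.
For R3C3:
  Row 3 already contains {1, 2, 3, 4, 6, 7, 8}.
  Column 3 already contains {1, 2, 3, 4, 5, 7, 8}.
  Its 3×3 block (box 1) already contains {1, 2, 4, 5, 7}.
  The only value from 1–9 not eliminated is 9, so R3C3 = 9.

8,9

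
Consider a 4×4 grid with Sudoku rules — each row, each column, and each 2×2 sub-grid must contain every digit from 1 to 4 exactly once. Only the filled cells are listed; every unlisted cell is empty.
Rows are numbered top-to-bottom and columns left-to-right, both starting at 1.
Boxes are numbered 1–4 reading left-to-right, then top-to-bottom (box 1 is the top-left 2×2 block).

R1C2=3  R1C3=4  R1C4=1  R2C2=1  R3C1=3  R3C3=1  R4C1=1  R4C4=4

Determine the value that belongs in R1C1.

2

Row 1 already contains {1, 3, 4}.
Column 1 already contains {1, 3}.
Its 2×2 block (box 1) already contains {1, 3}.
The only value from 1–4 not eliminated is 2, so R1C1 = 2.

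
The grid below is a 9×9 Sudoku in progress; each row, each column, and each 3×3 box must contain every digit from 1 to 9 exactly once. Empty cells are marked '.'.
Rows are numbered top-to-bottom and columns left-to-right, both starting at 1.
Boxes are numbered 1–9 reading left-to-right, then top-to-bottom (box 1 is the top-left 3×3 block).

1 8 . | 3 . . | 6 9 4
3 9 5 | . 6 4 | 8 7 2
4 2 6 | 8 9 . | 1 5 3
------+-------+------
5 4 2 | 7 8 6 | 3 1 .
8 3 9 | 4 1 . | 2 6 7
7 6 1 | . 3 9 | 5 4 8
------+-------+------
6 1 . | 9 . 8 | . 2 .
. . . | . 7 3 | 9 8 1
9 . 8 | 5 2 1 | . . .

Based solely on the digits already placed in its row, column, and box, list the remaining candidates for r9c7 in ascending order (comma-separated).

Row 9 already contains {1, 2, 5, 8, 9}.
Column 7 already contains {1, 2, 3, 5, 6, 8, 9}.
Its 3×3 block (box 9) already contains {1, 2, 8, 9}.
Removing those from 1–9 leaves {4, 7} as the candidates for r9c7.

4,7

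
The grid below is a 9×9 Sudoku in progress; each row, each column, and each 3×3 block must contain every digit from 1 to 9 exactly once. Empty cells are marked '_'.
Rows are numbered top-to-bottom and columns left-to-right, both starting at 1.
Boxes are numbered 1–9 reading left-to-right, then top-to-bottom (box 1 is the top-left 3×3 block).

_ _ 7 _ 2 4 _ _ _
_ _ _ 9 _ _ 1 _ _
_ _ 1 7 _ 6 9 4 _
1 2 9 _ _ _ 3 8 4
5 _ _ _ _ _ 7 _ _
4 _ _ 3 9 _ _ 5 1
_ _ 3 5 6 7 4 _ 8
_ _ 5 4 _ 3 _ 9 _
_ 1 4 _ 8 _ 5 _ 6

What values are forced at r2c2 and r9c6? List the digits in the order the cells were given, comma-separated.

4,9

For r2c2:
  Consider where 4 can go in box 1.
  r1c1 is out (row 1 already has a 4). r1c2 is out (row 1 already has a 4). r2c1 is out (column 1 already has a 4). r2c3 is out (column 3 already has a 4). The remaining empty cells in box 1 are similarly blocked.
  So the only cell in box 1 that can hold 4 is r2c2.
  So r2c2 = 4.
For r9c6:
  Consider where 9 can go in column 6.
  r2c6 is out (row 2 already has a 9).
  r4c6 is out (row 4 already has a 9).
  r5c6 is out (box 5 already has a 9).
  r6c6 is out (row 6 already has a 9).
  So the only cell in column 6 that can hold 9 is r9c6.
  So r9c6 = 9.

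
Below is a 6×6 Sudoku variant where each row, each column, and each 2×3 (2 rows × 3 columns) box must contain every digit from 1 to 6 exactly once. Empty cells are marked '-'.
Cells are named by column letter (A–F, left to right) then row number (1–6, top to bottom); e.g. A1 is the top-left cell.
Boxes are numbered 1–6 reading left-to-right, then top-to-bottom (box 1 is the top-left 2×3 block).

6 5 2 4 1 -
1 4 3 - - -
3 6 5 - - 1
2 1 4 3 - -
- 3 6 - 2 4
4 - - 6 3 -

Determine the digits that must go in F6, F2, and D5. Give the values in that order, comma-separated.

For F6:
  Row 6 already contains {3, 4, 6}.
  Column F already contains {1, 4}.
  Its 2×3 block (box 6) already contains {2, 3, 4, 6}.
  The only value from 1–6 not eliminated is 5, so F6 = 5.
For F2:
  Consider where 2 can go in column F.
  F1 is out (row 1 already has a 2).
  F4 is out (row 4 already has a 2).
  F6 is out (box 6 already has a 2).
  So the only cell in column F that can hold 2 is F2.
  So F2 = 2.
For D5:
  Consider where 1 can go in box 6.
  F6 is out (column F already has a 1).
  So the only cell in box 6 that can hold 1 is D5.
  So D5 = 1.

5,2,1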